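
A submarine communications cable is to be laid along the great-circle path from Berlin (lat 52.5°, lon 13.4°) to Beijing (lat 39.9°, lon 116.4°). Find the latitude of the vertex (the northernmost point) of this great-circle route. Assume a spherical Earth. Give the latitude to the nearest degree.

≈ 60°

The great circle lies in the plane with unit normal n̂ = (p₁ × p₂)/|p₁ × p₂|.
Here n̂_z ≈ +0.497; the vertex latitude is φ_max = arccos|n̂_z| ≈ 60.2°.
Check via Clairaut: cos φ_max = |cos φ₁| · sin C = cos(52.5°)·sin(54.8°) ≈ 0.497, again giving ≈ 60.2°.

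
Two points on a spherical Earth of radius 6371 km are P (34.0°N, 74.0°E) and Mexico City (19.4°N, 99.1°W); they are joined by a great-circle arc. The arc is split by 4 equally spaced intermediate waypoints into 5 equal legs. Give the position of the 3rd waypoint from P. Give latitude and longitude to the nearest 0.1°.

Convert each endpoint to a unit vector on the sphere (x = cos φ cos λ, y = cos φ sin λ, z = sin φ).
The central angle between the endpoints is δ = arccos(p₁·p₂) ≈ 2.203 rad (126.2°).
Interpolate at f = 3/5 with slerp weights a = sin((1−f)δ)/sin δ ≈ 0.956, b = sin(fδ)/sin δ ≈ 1.201.
p = a·p₁ + b·p₂ ≈ (0.039, -0.357, 0.933); φ = arcsin(p_z) ≈ 68.97°, λ = atan2(p_y, p_x) ≈ -83.71°.

≈ (69.0°N, 83.7°W)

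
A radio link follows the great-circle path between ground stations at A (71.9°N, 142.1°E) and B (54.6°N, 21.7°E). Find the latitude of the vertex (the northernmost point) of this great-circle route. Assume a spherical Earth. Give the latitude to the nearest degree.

The great circle lies in the plane with unit normal n̂ = (p₁ × p₂)/|p₁ × p₂|.
Here n̂_z ≈ -0.213; the vertex latitude is φ_max = arccos|n̂_z| ≈ 77.7°.
Check via Clairaut: cos φ_max = |cos φ₁| · sin C = cos(71.9°)·sin(43.2°) ≈ 0.213, again giving ≈ 77.7°.

≈ 78°N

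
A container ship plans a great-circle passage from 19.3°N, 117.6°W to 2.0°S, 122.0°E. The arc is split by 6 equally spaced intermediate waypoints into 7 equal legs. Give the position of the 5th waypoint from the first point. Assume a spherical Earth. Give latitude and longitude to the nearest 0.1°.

Convert each endpoint to a unit vector on the sphere (x = cos φ cos λ, y = cos φ sin λ, z = sin φ).
The central angle between the endpoints is δ = arccos(p₁·p₂) ≈ 2.082 rad (119.3°).
Interpolate at f = 5/7 with slerp weights a = sin((1−f)δ)/sin δ ≈ 0.642, b = sin(fδ)/sin δ ≈ 1.142.
p = a·p₁ + b·p₂ ≈ (-0.886, 0.431, 0.172); φ = arcsin(p_z) ≈ 9.93°, λ = atan2(p_y, p_x) ≈ 154.06°.

≈ 9.9°N, 154.1°E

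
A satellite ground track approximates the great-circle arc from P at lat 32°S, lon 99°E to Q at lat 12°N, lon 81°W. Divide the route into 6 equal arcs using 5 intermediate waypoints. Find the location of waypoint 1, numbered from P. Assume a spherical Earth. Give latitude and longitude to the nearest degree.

The haversine formula gives a central angle δ ≈ 2.793 rad (160.0°) between the endpoints.
Interpolate at f = 1/6 with slerp weights a = sin((1−f)δ)/sin δ ≈ 2.127, b = sin(fδ)/sin δ ≈ 1.312.
p = a·p₁ + b·p₂ ≈ (-0.081, 0.514, -0.854); φ = arcsin(p_z) ≈ -58.67°, λ = atan2(p_y, p_x) ≈ 99.00°.

≈ lat 59°S, lon 99°E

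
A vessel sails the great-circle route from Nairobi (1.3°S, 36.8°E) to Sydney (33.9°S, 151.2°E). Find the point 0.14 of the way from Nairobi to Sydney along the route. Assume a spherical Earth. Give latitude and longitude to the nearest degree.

≈ 10°S, 49°E

Convert each endpoint to a unit vector on the sphere (x = cos φ cos λ, y = cos φ sin λ, z = sin φ).
The central angle between the endpoints is δ = arccos(p₁·p₂) ≈ 1.907 rad (109.3°).
Interpolate at f = 0.14 with slerp weights a = sin((1−f)δ)/sin δ ≈ 1.057, b = sin(fδ)/sin δ ≈ 0.280.
p = a·p₁ + b·p₂ ≈ (0.643, 0.745, -0.180); φ = arcsin(p_z) ≈ -10.36°, λ = atan2(p_y, p_x) ≈ 49.20°.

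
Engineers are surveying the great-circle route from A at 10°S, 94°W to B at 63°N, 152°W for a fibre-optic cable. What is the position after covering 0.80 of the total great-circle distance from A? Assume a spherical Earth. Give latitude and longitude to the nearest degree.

≈ 51°N, 129°W

Write both endpoints as unit vectors p₁, p₂ with components (cos φ cos λ, cos φ sin λ, sin φ).
The central angle between the endpoints is δ = arccos(p₁·p₂) ≈ 1.489 rad (85.3°).
Interpolate at f = 0.80 with slerp weights a = sin((1−f)δ)/sin δ ≈ 0.294, b = sin(fδ)/sin δ ≈ 0.932.
p = a·p₁ + b·p₂ ≈ (-0.394, -0.488, 0.779); φ = arcsin(p_z) ≈ 51.18°, λ = atan2(p_y, p_x) ≈ -128.91°.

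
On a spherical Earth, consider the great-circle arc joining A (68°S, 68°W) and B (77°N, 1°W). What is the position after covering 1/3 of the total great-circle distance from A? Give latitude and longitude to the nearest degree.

The haversine formula gives a central angle δ ≈ 2.627 rad (150.5°) between the endpoints.
Interpolate at f = 1/3 with slerp weights a = sin((1−f)δ)/sin δ ≈ 1.999, b = sin(fδ)/sin δ ≈ 1.560.
p = a·p₁ + b·p₂ ≈ (0.631, -0.700, -0.333); φ = arcsin(p_z) ≈ -19.44°, λ = atan2(p_y, p_x) ≈ -47.96°.

≈ (19°S, 48°W)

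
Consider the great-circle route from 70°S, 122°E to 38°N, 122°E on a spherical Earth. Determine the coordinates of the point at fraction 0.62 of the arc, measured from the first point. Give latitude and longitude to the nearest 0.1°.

Convert each endpoint to a unit vector on the sphere (x = cos φ cos λ, y = cos φ sin λ, z = sin φ).
The central angle between the endpoints is δ = arccos(p₁·p₂) ≈ 1.885 rad (108.0°).
Interpolate at f = 0.62 with slerp weights a = sin((1−f)δ)/sin δ ≈ 0.690, b = sin(fδ)/sin δ ≈ 0.968.
p = a·p₁ + b·p₂ ≈ (-0.529, 0.847, -0.053); φ = arcsin(p_z) ≈ -3.04°, λ = atan2(p_y, p_x) ≈ 122.00°.

≈ 3.0°S, 122.0°E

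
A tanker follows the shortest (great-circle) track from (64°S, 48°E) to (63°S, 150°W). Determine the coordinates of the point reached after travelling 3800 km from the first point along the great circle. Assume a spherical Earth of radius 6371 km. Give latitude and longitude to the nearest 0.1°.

From cos δ = sin φ₁ sin φ₂ + cos φ₁ cos φ₂ cos Δλ, the central angle is δ ≈ 0.913 rad (52.3°). The total great-circle distance is δ·R ≈ 0.913 × 6371 ≈ 5815 km, so the target fraction is f = 3800/5815 ≈ 0.653.
Interpolate at f ≈ 0.653 with slerp weights a = sin((1−f)δ)/sin δ ≈ 0.393, b = sin(fδ)/sin δ ≈ 0.710.
p = a·p₁ + b·p₂ ≈ (-0.164, -0.033, -0.986); φ = arcsin(p_z) ≈ -80.38°, λ = atan2(p_y, p_x) ≈ -168.58°.

≈ (80.4°S, 168.6°W)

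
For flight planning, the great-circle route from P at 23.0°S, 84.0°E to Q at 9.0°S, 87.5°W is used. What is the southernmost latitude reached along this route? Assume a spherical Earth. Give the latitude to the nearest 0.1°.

≈ 75.7°S

The great circle lies in the plane with unit normal n̂ = (p₁ × p₂)/|p₁ × p₂|.
Here n̂_z ≈ -0.246; the vertex latitude is φ_max = arccos|n̂_z| ≈ 75.7°.
Check via Clairaut: cos φ_max = |cos φ₁| · sin C = cos(23.0°)·sin(164.5°) ≈ 0.246, again giving ≈ 75.7°.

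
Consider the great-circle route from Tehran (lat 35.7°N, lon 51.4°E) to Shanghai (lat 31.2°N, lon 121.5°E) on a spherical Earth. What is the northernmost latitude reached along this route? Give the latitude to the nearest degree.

≈ 39°N

The great circle lies in the plane with unit normal n̂ = (p₁ × p₂)/|p₁ × p₂|.
Here n̂_z ≈ +0.775; the vertex latitude is φ_max = arccos|n̂_z| ≈ 39.2°.
Check via Clairaut: cos φ_max = |cos φ₁| · sin C = cos(35.7°)·sin(72.7°) ≈ 0.775, again giving ≈ 39.2°.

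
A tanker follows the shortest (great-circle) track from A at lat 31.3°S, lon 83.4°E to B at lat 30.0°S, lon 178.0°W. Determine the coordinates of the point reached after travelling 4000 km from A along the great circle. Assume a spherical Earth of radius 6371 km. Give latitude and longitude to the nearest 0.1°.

From cos δ = sin φ₁ sin φ₂ + cos φ₁ cos φ₂ cos Δλ, the central angle is δ ≈ 1.421 rad (81.4°). The total great-circle distance is δ·R ≈ 1.421 × 6371 ≈ 9054 km, so the target fraction is f = 4000/9054 ≈ 0.442.
Interpolate at f ≈ 0.442 with slerp weights a = sin((1−f)δ)/sin δ ≈ 0.721, b = sin(fδ)/sin δ ≈ 0.594.
p = a·p₁ + b·p₂ ≈ (-0.443, 0.594, -0.671); φ = arcsin(p_z) ≈ -42.18°, λ = atan2(p_y, p_x) ≈ 126.75°.

≈ lat 42.2°S, lon 126.7°E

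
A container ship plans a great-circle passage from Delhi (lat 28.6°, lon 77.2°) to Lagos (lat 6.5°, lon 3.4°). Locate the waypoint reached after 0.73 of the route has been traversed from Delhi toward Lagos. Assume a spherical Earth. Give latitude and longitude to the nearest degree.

≈ lat 15°, lon 21°

Convert each endpoint to a unit vector on the sphere (x = cos φ cos λ, y = cos φ sin λ, z = sin φ).
The central angle between the endpoints is δ = arccos(p₁·p₂) ≈ 1.269 rad (72.7°).
Interpolate at f = 0.73 with slerp weights a = sin((1−f)δ)/sin δ ≈ 0.352, b = sin(fδ)/sin δ ≈ 0.837.
p = a·p₁ + b·p₂ ≈ (0.899, 0.351, 0.263); φ = arcsin(p_z) ≈ 15.26°, λ = atan2(p_y, p_x) ≈ 21.31°.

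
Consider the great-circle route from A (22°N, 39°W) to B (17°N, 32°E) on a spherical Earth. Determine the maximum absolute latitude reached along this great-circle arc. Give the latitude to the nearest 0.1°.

≈ 23.9°N

The great circle lies in the plane with unit normal n̂ = (p₁ × p₂)/|p₁ × p₂|.
Here n̂_z ≈ +0.914; the vertex latitude is φ_max = arccos|n̂_z| ≈ 23.9°.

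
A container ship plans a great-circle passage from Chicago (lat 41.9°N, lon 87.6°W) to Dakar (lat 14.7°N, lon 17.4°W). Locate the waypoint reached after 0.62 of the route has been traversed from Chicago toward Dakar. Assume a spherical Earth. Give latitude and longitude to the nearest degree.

Write both endpoints as unit vectors p₁, p₂ with components (cos φ cos λ, cos φ sin λ, sin φ).
The central angle between the endpoints is δ = arccos(p₁·p₂) ≈ 1.145 rad (65.6°).
Interpolate at f = 0.62 with slerp weights a = sin((1−f)δ)/sin δ ≈ 0.463, b = sin(fδ)/sin δ ≈ 0.716.
p = a·p₁ + b·p₂ ≈ (0.675, -0.551, 0.491); φ = arcsin(p_z) ≈ 29.38°, λ = atan2(p_y, p_x) ≈ -39.23°.

≈ lat 29°N, lon 39°W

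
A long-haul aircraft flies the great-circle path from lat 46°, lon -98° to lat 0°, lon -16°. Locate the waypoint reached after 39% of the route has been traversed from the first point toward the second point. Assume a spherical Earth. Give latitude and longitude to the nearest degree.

≈ lat 34°, lon -57°

From cos δ = sin φ₁ sin φ₂ + cos φ₁ cos φ₂ cos Δλ, the central angle is δ ≈ 1.474 rad (84.5°).
Interpolate at f = 0.39 with slerp weights a = sin((1−f)δ)/sin δ ≈ 0.786, b = sin(fδ)/sin δ ≈ 0.546.
p = a·p₁ + b·p₂ ≈ (0.449, -0.692, 0.566); φ = arcsin(p_z) ≈ 34.45°, λ = atan2(p_y, p_x) ≈ -57.00°.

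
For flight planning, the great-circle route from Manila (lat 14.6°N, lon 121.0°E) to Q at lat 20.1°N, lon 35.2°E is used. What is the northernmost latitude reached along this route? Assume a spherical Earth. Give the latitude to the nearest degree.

≈ 23°N

The great circle lies in the plane with unit normal n̂ = (p₁ × p₂)/|p₁ × p₂|.
Here n̂_z ≈ -0.917; the vertex latitude is φ_max = arccos|n̂_z| ≈ 23.5°.
Check via Clairaut: cos φ_max = |cos φ₁| · sin C = cos(14.6°)·sin(71.4°) ≈ 0.917, again giving ≈ 23.5°.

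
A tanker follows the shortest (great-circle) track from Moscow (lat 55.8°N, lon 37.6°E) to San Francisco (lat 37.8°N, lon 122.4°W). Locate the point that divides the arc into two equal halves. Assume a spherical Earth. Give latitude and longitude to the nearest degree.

≈ lat 77°N, lon 86°W

Convert each endpoint to a unit vector on the sphere (x = cos φ cos λ, y = cos φ sin λ, z = sin φ).
The central angle between the endpoints is δ = arccos(p₁·p₂) ≈ 1.481 rad (84.9°).
Interpolate at f = 1/2 with slerp weights a = sin((1−f)δ)/sin δ ≈ 0.677, b = sin(fδ)/sin δ ≈ 0.677.
p = a·p₁ + b·p₂ ≈ (0.015, -0.220, 0.975); φ = arcsin(p_z) ≈ 77.28°, λ = atan2(p_y, p_x) ≈ -86.13°.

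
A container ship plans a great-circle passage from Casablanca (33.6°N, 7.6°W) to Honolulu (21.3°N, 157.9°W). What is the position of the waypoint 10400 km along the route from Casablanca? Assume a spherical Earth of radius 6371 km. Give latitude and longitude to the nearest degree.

≈ 42°N, 143°W

From cos δ = sin φ₁ sin φ₂ + cos φ₁ cos φ₂ cos Δλ, the central angle is δ ≈ 2.064 rad (118.2°). The total great-circle distance is δ·R ≈ 2.064 × 6371 ≈ 13147 km, so the target fraction is f = 10400/13147 ≈ 0.791.
Interpolate at f ≈ 0.791 with slerp weights a = sin((1−f)δ)/sin δ ≈ 0.474, b = sin(fδ)/sin δ ≈ 1.133.
p = a·p₁ + b·p₂ ≈ (-0.586, -0.449, 0.674); φ = arcsin(p_z) ≈ 42.38°, λ = atan2(p_y, p_x) ≈ -142.53°.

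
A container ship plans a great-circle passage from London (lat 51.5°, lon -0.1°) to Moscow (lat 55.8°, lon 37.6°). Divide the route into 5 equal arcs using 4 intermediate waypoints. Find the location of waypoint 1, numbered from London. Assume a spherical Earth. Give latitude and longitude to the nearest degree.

Convert each endpoint to a unit vector on the sphere (x = cos φ cos λ, y = cos φ sin λ, z = sin φ).
The central angle between the endpoints is δ = arccos(p₁·p₂) ≈ 0.392 rad (22.5°).
Interpolate at f = 1/5 with slerp weights a = sin((1−f)δ)/sin δ ≈ 0.807, b = sin(fδ)/sin δ ≈ 0.205.
p = a·p₁ + b·p₂ ≈ (0.594, 0.069, 0.801); φ = arcsin(p_z) ≈ 53.27°, λ = atan2(p_y, p_x) ≈ 6.67°.

≈ lat 53°, lon 7°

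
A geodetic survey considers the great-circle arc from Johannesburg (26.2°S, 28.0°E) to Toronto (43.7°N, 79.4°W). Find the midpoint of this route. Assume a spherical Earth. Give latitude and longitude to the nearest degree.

≈ (14°N, 17°W)

From cos δ = sin φ₁ sin φ₂ + cos φ₁ cos φ₂ cos Δλ, the central angle is δ ≈ 2.093 rad (119.9°).
Interpolate at f = 1/2 with slerp weights a = sin((1−f)δ)/sin δ ≈ 0.999, b = sin(fδ)/sin δ ≈ 0.999.
p = a·p₁ + b·p₂ ≈ (0.924, -0.289, 0.249); φ = arcsin(p_z) ≈ 14.43°, λ = atan2(p_y, p_x) ≈ -17.37°.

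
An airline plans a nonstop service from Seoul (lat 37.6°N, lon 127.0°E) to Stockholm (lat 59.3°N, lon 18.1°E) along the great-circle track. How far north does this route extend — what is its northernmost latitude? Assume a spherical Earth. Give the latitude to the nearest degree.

≈ 65°N

The great circle lies in the plane with unit normal n̂ = (p₁ × p₂)/|p₁ × p₂|.
Here n̂_z ≈ -0.416; the vertex latitude is φ_max = arccos|n̂_z| ≈ 65.4°.
Check via Clairaut: cos φ_max = |cos φ₁| · sin C = cos(37.6°)·sin(31.7°) ≈ 0.416, again giving ≈ 65.4°.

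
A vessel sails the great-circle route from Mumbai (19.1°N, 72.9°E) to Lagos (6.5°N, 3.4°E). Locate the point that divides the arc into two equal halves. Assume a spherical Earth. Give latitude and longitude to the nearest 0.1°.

≈ 15.5°N, 37.2°E

Convert each endpoint to a unit vector on the sphere (x = cos φ cos λ, y = cos φ sin λ, z = sin φ).
The central angle between the endpoints is δ = arccos(p₁·p₂) ≈ 1.196 rad (68.5°).
Interpolate at f = 1/2 with slerp weights a = sin((1−f)δ)/sin δ ≈ 0.605, b = sin(fδ)/sin δ ≈ 0.605.
p = a·p₁ + b·p₂ ≈ (0.768, 0.582, 0.266); φ = arcsin(p_z) ≈ 15.45°, λ = atan2(p_y, p_x) ≈ 37.15°.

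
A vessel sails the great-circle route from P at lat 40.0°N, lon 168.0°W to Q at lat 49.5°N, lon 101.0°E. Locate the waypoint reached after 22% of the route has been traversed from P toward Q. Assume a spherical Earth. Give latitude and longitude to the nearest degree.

Convert each endpoint to a unit vector on the sphere (x = cos φ cos λ, y = cos φ sin λ, z = sin φ).
The central angle between the endpoints is δ = arccos(p₁·p₂) ≈ 1.070 rad (61.3°).
Interpolate at f = 0.22 with slerp weights a = sin((1−f)δ)/sin δ ≈ 0.845, b = sin(fδ)/sin δ ≈ 0.266.
p = a·p₁ + b·p₂ ≈ (-0.666, 0.035, 0.745); φ = arcsin(p_z) ≈ 48.18°, λ = atan2(p_y, p_x) ≈ 176.99°.

≈ lat 48°N, lon 177°E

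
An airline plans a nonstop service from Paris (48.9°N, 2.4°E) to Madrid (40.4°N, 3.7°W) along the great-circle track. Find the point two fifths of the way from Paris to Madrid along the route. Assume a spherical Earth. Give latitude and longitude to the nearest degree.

Convert each endpoint to a unit vector on the sphere (x = cos φ cos λ, y = cos φ sin λ, z = sin φ).
The central angle between the endpoints is δ = arccos(p₁·p₂) ≈ 0.166 rad (9.5°).
Interpolate at f = 2/5 with slerp weights a = sin((1−f)δ)/sin δ ≈ 0.602, b = sin(fδ)/sin δ ≈ 0.402.
p = a·p₁ + b·p₂ ≈ (0.700, -0.003, 0.714); φ = arcsin(p_z) ≈ 45.54°, λ = atan2(p_y, p_x) ≈ -0.26°.

≈ (46°N, 0°E)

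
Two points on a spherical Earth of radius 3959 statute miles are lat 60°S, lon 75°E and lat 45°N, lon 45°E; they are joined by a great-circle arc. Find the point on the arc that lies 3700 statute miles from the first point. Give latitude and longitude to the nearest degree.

≈ lat 8°S, lon 57°E

Convert each endpoint to a unit vector on the sphere (x = cos φ cos λ, y = cos φ sin λ, z = sin φ).
The central angle between the endpoints is δ = arccos(p₁·p₂) ≈ 1.882 rad (107.8°). The total great-circle distance is δ·R ≈ 1.882 × 3959 ≈ 7451 mi, so the target fraction is f = 3700/7451 ≈ 0.497.
Interpolate at f ≈ 0.497 with slerp weights a = sin((1−f)δ)/sin δ ≈ 0.853, b = sin(fδ)/sin δ ≈ 0.845.
p = a·p₁ + b·p₂ ≈ (0.533, 0.834, -0.141); φ = arcsin(p_z) ≈ -8.11°, λ = atan2(p_y, p_x) ≈ 57.44°.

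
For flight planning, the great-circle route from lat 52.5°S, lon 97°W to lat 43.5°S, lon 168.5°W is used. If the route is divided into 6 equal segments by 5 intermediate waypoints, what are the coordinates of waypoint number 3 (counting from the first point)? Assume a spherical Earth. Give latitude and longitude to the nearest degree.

Convert each endpoint to a unit vector on the sphere (x = cos φ cos λ, y = cos φ sin λ, z = sin φ).
The central angle between the endpoints is δ = arccos(p₁·p₂) ≈ 0.815 rad (46.7°).
Interpolate at f = 3/6 with slerp weights a = sin((1−f)δ)/sin δ ≈ 0.545, b = sin(fδ)/sin δ ≈ 0.545.
p = a·p₁ + b·p₂ ≈ (-0.427, -0.408, -0.807); φ = arcsin(p_z) ≈ -53.79°, λ = atan2(p_y, p_x) ≈ -136.35°.

≈ lat 54°S, lon 136°W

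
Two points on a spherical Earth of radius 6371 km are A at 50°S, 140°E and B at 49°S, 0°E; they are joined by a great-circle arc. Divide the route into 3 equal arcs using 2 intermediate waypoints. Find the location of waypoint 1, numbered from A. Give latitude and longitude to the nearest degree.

≈ 70°S, 107°E

Write both endpoints as unit vectors p₁, p₂ with components (cos φ cos λ, cos φ sin λ, sin φ).
The central angle between the endpoints is δ = arccos(p₁·p₂) ≈ 1.313 rad (75.2°).
Interpolate at f = 1/3 with slerp weights a = sin((1−f)δ)/sin δ ≈ 0.794, b = sin(fδ)/sin δ ≈ 0.438.
p = a·p₁ + b·p₂ ≈ (-0.103, 0.328, -0.939); φ = arcsin(p_z) ≈ -69.88°, λ = atan2(p_y, p_x) ≈ 107.50°.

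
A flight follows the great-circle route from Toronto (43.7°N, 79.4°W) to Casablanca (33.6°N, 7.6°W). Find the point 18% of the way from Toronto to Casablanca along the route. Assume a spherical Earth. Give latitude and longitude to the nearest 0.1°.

≈ (45.6°N, 65.7°W)

Convert each endpoint to a unit vector on the sphere (x = cos φ cos λ, y = cos φ sin λ, z = sin φ).
The central angle between the endpoints is δ = arccos(p₁·p₂) ≈ 0.964 rad (55.2°).
Interpolate at f = 0.18 with slerp weights a = sin((1−f)δ)/sin δ ≈ 0.865, b = sin(fδ)/sin δ ≈ 0.210.
p = a·p₁ + b·p₂ ≈ (0.289, -0.638, 0.714); φ = arcsin(p_z) ≈ 45.56°, λ = atan2(p_y, p_x) ≈ -65.66°.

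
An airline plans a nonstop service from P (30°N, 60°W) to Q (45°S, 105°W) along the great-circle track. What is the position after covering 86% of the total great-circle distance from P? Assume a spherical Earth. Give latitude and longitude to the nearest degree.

Write both endpoints as unit vectors p₁, p₂ with components (cos φ cos λ, cos φ sin λ, sin φ).
The central angle between the endpoints is δ = arccos(p₁·p₂) ≈ 1.491 rad (85.4°).
Interpolate at f = 0.86 with slerp weights a = sin((1−f)δ)/sin δ ≈ 0.208, b = sin(fδ)/sin δ ≈ 0.962.
p = a·p₁ + b·p₂ ≈ (-0.086, -0.813, -0.576); φ = arcsin(p_z) ≈ -35.18°, λ = atan2(p_y, p_x) ≈ -96.04°.

≈ (35°S, 96°W)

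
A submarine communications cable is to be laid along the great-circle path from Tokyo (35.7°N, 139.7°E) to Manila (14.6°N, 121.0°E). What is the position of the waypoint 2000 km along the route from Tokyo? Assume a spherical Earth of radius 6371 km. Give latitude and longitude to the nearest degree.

Write both endpoints as unit vectors p₁, p₂ with components (cos φ cos λ, cos φ sin λ, sin φ).
The central angle between the endpoints is δ = arccos(p₁·p₂) ≈ 0.470 rad (26.9°). The total great-circle distance is δ·R ≈ 0.470 × 6371 ≈ 2996 km, so the target fraction is f = 2000/2996 ≈ 0.668.
Interpolate at f ≈ 0.668 with slerp weights a = sin((1−f)δ)/sin δ ≈ 0.344, b = sin(fδ)/sin δ ≈ 0.682.
p = a·p₁ + b·p₂ ≈ (-0.552, 0.746, 0.372); φ = arcsin(p_z) ≈ 21.86°, λ = atan2(p_y, p_x) ≈ 126.53°.

≈ (22°N, 127°E)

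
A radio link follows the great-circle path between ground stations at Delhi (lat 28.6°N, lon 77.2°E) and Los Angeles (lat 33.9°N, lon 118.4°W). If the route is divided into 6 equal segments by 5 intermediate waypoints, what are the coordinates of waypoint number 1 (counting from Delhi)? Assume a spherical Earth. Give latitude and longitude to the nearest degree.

≈ lat 47°N, lon 84°E

The haversine formula gives a central angle δ ≈ 2.021 rad (115.8°) between the endpoints.
Interpolate at f = 1/6 with slerp weights a = sin((1−f)δ)/sin δ ≈ 1.103, b = sin(fδ)/sin δ ≈ 0.367.
p = a·p₁ + b·p₂ ≈ (0.070, 0.677, 0.733); φ = arcsin(p_z) ≈ 47.13°, λ = atan2(p_y, p_x) ≈ 84.11°.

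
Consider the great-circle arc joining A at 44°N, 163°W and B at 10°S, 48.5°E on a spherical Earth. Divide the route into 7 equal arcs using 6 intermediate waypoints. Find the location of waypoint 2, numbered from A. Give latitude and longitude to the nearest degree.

≈ 57°N, 137°E

From cos δ = sin φ₁ sin φ₂ + cos φ₁ cos φ₂ cos Δλ, the central angle is δ ≈ 2.381 rad (136.4°).
Interpolate at f = 2/7 with slerp weights a = sin((1−f)δ)/sin δ ≈ 1.439, b = sin(fδ)/sin δ ≈ 0.913.
p = a·p₁ + b·p₂ ≈ (-0.394, 0.371, 0.841); φ = arcsin(p_z) ≈ 57.24°, λ = atan2(p_y, p_x) ≈ 136.75°.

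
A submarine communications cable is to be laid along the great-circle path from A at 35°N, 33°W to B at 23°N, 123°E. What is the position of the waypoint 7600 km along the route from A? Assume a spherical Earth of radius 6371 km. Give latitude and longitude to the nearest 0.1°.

≈ 64.4°N, 81.7°E

Convert each endpoint to a unit vector on the sphere (x = cos φ cos λ, y = cos φ sin λ, z = sin φ).
The central angle between the endpoints is δ = arccos(p₁·p₂) ≈ 2.054 rad (117.7°). The total great-circle distance is δ·R ≈ 2.054 × 6371 ≈ 13087 km, so the target fraction is f = 7600/13087 ≈ 0.581.
Interpolate at f ≈ 0.581 with slerp weights a = sin((1−f)δ)/sin δ ≈ 0.857, b = sin(fδ)/sin δ ≈ 1.050.
p = a·p₁ + b·p₂ ≈ (0.062, 0.428, 0.902); φ = arcsin(p_z) ≈ 64.37°, λ = atan2(p_y, p_x) ≈ 81.71°.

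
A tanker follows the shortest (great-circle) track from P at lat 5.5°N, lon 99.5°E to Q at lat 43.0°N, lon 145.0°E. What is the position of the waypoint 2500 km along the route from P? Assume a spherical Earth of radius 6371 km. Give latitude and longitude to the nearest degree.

≈ lat 22°N, lon 115°E

Convert each endpoint to a unit vector on the sphere (x = cos φ cos λ, y = cos φ sin λ, z = sin φ).
The central angle between the endpoints is δ = arccos(p₁·p₂) ≈ 0.957 rad (54.9°). The total great-circle distance is δ·R ≈ 0.957 × 6371 ≈ 6100 km, so the target fraction is f = 2500/6100 ≈ 0.410.
Interpolate at f ≈ 0.410 with slerp weights a = sin((1−f)δ)/sin δ ≈ 0.655, b = sin(fδ)/sin δ ≈ 0.468.
p = a·p₁ + b·p₂ ≈ (-0.388, 0.839, 0.382); φ = arcsin(p_z) ≈ 22.44°, λ = atan2(p_y, p_x) ≈ 114.80°.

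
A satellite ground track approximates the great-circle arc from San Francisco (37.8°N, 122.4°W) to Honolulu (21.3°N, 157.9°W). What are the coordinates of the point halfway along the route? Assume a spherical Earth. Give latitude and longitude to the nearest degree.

≈ 31°N, 142°W

Write both endpoints as unit vectors p₁, p₂ with components (cos φ cos λ, cos φ sin λ, sin φ).
The central angle between the endpoints is δ = arccos(p₁·p₂) ≈ 0.606 rad (34.7°).
Interpolate at f = 1/2 with slerp weights a = sin((1−f)δ)/sin δ ≈ 0.524, b = sin(fδ)/sin δ ≈ 0.524.
p = a·p₁ + b·p₂ ≈ (-0.674, -0.533, 0.511); φ = arcsin(p_z) ≈ 30.76°, λ = atan2(p_y, p_x) ≈ -141.66°.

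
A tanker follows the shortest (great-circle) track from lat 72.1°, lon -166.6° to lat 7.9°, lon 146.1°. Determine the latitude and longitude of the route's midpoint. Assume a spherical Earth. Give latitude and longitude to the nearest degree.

From cos δ = sin φ₁ sin φ₂ + cos φ₁ cos φ₂ cos Δλ, the central angle is δ ≈ 1.227 rad (70.3°).
Interpolate at f = 1/2 with slerp weights a = sin((1−f)δ)/sin δ ≈ 0.611, b = sin(fδ)/sin δ ≈ 0.611.
p = a·p₁ + b·p₂ ≈ (-0.686, 0.294, 0.666); φ = arcsin(p_z) ≈ 41.75°, λ = atan2(p_y, p_x) ≈ 156.77°.

≈ lat 42°, lon 157°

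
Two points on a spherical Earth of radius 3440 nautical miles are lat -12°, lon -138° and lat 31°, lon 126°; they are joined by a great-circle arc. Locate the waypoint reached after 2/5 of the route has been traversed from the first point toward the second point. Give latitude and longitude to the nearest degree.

The haversine formula gives a central angle δ ≈ 1.767 rad (101.2°) between the endpoints.
Interpolate at f = 2/5 with slerp weights a = sin((1−f)δ)/sin δ ≈ 0.889, b = sin(fδ)/sin δ ≈ 0.662.
p = a·p₁ + b·p₂ ≈ (-0.980, -0.123, 0.156); φ = arcsin(p_z) ≈ 8.98°, λ = atan2(p_y, p_x) ≈ -172.84°.

≈ lat 9°, lon -173°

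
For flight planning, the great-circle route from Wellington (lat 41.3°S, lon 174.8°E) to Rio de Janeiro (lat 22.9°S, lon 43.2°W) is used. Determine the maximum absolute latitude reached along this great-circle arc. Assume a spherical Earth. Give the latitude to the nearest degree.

≈ 64°S

The great circle lies in the plane with unit normal n̂ = (p₁ × p₂)/|p₁ × p₂|.
Here n̂_z ≈ +0.445; the vertex latitude is φ_max = arccos|n̂_z| ≈ 63.6°.
Check via Clairaut: cos φ_max = |cos φ₁| · sin C = cos(41.3°)·sin(143.7°) ≈ 0.445, again giving ≈ 63.6°.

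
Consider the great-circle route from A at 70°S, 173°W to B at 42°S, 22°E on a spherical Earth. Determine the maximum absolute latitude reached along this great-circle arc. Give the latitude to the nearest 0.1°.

The great circle lies in the plane with unit normal n̂ = (p₁ × p₂)/|p₁ × p₂|.
Here n̂_z ≈ -0.071; the vertex latitude is φ_max = arccos|n̂_z| ≈ 85.9°.
Check via Clairaut: cos φ_max = |cos φ₁| · sin C = cos(70.0°)·sin(168.0°) ≈ 0.071, again giving ≈ 85.9°.

≈ 85.9°S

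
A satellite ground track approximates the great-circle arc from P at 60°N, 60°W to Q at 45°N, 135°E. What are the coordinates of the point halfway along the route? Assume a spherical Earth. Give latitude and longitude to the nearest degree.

≈ 81°N, 165°E

Write both endpoints as unit vectors p₁, p₂ with components (cos φ cos λ, cos φ sin λ, sin φ).
The central angle between the endpoints is δ = arccos(p₁·p₂) ≈ 1.297 rad (74.3°).
Interpolate at f = 1/2 with slerp weights a = sin((1−f)δ)/sin δ ≈ 0.627, b = sin(fδ)/sin δ ≈ 0.627.
p = a·p₁ + b·p₂ ≈ (-0.157, 0.042, 0.987); φ = arcsin(p_z) ≈ 80.66°, λ = atan2(p_y, p_x) ≈ 165.00°.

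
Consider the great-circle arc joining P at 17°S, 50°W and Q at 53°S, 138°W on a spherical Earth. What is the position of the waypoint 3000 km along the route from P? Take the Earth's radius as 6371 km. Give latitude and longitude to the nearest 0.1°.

The haversine formula gives a central angle δ ≈ 1.314 rad (75.3°) between the endpoints. The total great-circle distance is δ·R ≈ 1.314 × 6371 ≈ 8374 km, so the target fraction is f = 3000/8374 ≈ 0.358.
Interpolate at f ≈ 0.358 with slerp weights a = sin((1−f)δ)/sin δ ≈ 0.772, b = sin(fδ)/sin δ ≈ 0.469.
p = a·p₁ + b·p₂ ≈ (0.265, -0.755, -0.600); φ = arcsin(p_z) ≈ -36.89°, λ = atan2(p_y, p_x) ≈ -70.65°.

≈ 36.9°S, 70.7°W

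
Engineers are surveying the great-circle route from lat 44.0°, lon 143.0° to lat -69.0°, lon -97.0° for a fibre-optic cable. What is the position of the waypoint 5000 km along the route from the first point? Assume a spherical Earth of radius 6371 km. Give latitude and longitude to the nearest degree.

Write both endpoints as unit vectors p₁, p₂ with components (cos φ cos λ, cos φ sin λ, sin φ).
The central angle between the endpoints is δ = arccos(p₁·p₂) ≈ 2.461 rad (141.0°). The total great-circle distance is δ·R ≈ 2.461 × 6371 ≈ 15681 km, so the target fraction is f = 5000/15681 ≈ 0.319.
Interpolate at f ≈ 0.319 with slerp weights a = sin((1−f)δ)/sin δ ≈ 1.581, b = sin(fδ)/sin δ ≈ 1.124.
p = a·p₁ + b·p₂ ≈ (-0.957, 0.285, 0.049); φ = arcsin(p_z) ≈ 2.83°, λ = atan2(p_y, p_x) ≈ 163.43°.

≈ lat 3°, lon 163°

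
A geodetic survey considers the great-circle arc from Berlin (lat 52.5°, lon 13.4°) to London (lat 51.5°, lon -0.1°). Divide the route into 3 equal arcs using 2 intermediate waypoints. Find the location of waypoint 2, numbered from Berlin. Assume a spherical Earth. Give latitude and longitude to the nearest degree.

≈ lat 52°, lon 4°

Convert each endpoint to a unit vector on the sphere (x = cos φ cos λ, y = cos φ sin λ, z = sin φ).
The central angle between the endpoints is δ = arccos(p₁·p₂) ≈ 0.146 rad (8.4°).
Interpolate at f = 2/3 with slerp weights a = sin((1−f)δ)/sin δ ≈ 0.334, b = sin(fδ)/sin δ ≈ 0.668.
p = a·p₁ + b·p₂ ≈ (0.614, 0.046, 0.788); φ = arcsin(p_z) ≈ 52.00°, λ = atan2(p_y, p_x) ≈ 4.33°.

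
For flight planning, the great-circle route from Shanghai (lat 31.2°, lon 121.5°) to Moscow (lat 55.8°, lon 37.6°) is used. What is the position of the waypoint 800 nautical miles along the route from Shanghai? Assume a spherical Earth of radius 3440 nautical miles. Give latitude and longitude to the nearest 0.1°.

≈ lat 41.0°, lon 110.3°

The haversine formula gives a central angle δ ≈ 1.071 rad (61.3°) between the endpoints. The total great-circle distance is δ·R ≈ 1.071 × 3440 ≈ 3683 nmi, so the target fraction is f = 800/3683 ≈ 0.217.
Interpolate at f ≈ 0.217 with slerp weights a = sin((1−f)δ)/sin δ ≈ 0.847, b = sin(fδ)/sin δ ≈ 0.263.
p = a·p₁ + b·p₂ ≈ (-0.262, 0.708, 0.656); φ = arcsin(p_z) ≈ 41.00°, λ = atan2(p_y, p_x) ≈ 110.28°.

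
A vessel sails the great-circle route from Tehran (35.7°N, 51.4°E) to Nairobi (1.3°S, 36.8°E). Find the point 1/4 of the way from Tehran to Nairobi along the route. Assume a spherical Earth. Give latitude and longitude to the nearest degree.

≈ (27°N, 47°E)

Convert each endpoint to a unit vector on the sphere (x = cos φ cos λ, y = cos φ sin λ, z = sin φ).
The central angle between the endpoints is δ = arccos(p₁·p₂) ≈ 0.688 rad (39.4°).
Interpolate at f = 1/4 with slerp weights a = sin((1−f)δ)/sin δ ≈ 0.777, b = sin(fδ)/sin δ ≈ 0.270.
p = a·p₁ + b·p₂ ≈ (0.609, 0.655, 0.447); φ = arcsin(p_z) ≈ 26.57°, λ = atan2(p_y, p_x) ≈ 47.04°.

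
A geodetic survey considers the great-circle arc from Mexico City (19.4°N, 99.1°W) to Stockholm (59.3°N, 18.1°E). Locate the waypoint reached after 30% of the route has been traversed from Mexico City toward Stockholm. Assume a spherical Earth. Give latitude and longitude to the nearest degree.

Write both endpoints as unit vectors p₁, p₂ with components (cos φ cos λ, cos φ sin λ, sin φ).
The central angle between the endpoints is δ = arccos(p₁·p₂) ≈ 1.505 rad (86.2°).
Interpolate at f = 0.30 with slerp weights a = sin((1−f)δ)/sin δ ≈ 0.871, b = sin(fδ)/sin δ ≈ 0.437.
p = a·p₁ + b·p₂ ≈ (0.082, -0.742, 0.665); φ = arcsin(p_z) ≈ 41.71°, λ = atan2(p_y, p_x) ≈ -83.67°.

≈ (42°N, 84°W)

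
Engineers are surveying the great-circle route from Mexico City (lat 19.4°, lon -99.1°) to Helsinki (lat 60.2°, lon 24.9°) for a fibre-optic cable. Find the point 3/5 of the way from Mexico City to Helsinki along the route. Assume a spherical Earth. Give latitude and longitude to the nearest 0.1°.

The haversine formula gives a central angle δ ≈ 1.545 rad (88.5°) between the endpoints.
Interpolate at f = 3/5 with slerp weights a = sin((1−f)δ)/sin δ ≈ 0.579, b = sin(fδ)/sin δ ≈ 0.800.
p = a·p₁ + b·p₂ ≈ (0.274, -0.372, 0.887); φ = arcsin(p_z) ≈ 62.46°, λ = atan2(p_y, p_x) ≈ -53.63°.

≈ lat 62.5°, lon -53.6°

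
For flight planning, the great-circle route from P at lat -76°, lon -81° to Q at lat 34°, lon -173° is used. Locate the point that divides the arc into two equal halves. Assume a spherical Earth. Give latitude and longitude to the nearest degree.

Write both endpoints as unit vectors p₁, p₂ with components (cos φ cos λ, cos φ sin λ, sin φ).
The central angle between the endpoints is δ = arccos(p₁·p₂) ≈ 2.153 rad (123.3°).
Interpolate at f = 1/2 with slerp weights a = sin((1−f)δ)/sin δ ≈ 1.054, b = sin(fδ)/sin δ ≈ 1.054.
p = a·p₁ + b·p₂ ≈ (-0.827, -0.358, -0.433); φ = arcsin(p_z) ≈ -25.67°, λ = atan2(p_y, p_x) ≈ -156.58°.

≈ lat -26°, lon -157°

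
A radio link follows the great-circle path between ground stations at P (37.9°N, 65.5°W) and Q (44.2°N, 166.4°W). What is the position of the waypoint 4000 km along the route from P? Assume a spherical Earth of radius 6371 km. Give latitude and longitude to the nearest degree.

≈ (54°N, 113°W)

The haversine formula gives a central angle δ ≈ 1.244 rad (71.3°) between the endpoints. The total great-circle distance is δ·R ≈ 1.244 × 6371 ≈ 7924 km, so the target fraction is f = 4000/7924 ≈ 0.505.
Interpolate at f ≈ 0.505 with slerp weights a = sin((1−f)δ)/sin δ ≈ 0.610, b = sin(fδ)/sin δ ≈ 0.620.
p = a·p₁ + b·p₂ ≈ (-0.233, -0.543, 0.807); φ = arcsin(p_z) ≈ 53.82°, λ = atan2(p_y, p_x) ≈ -113.21°.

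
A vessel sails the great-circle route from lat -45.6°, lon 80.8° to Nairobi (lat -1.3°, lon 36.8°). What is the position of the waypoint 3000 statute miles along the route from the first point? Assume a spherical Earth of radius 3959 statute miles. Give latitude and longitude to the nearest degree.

Convert each endpoint to a unit vector on the sphere (x = cos φ cos λ, y = cos φ sin λ, z = sin φ).
The central angle between the endpoints is δ = arccos(p₁·p₂) ≈ 1.025 rad (58.7°). The total great-circle distance is δ·R ≈ 1.025 × 3959 ≈ 4057 mi, so the target fraction is f = 3000/4057 ≈ 0.740.
Interpolate at f ≈ 0.740 with slerp weights a = sin((1−f)δ)/sin δ ≈ 0.309, b = sin(fδ)/sin δ ≈ 0.804.
p = a·p₁ + b·p₂ ≈ (0.678, 0.695, -0.239); φ = arcsin(p_z) ≈ -13.81°, λ = atan2(p_y, p_x) ≈ 45.69°.

≈ lat -14°, lon 46°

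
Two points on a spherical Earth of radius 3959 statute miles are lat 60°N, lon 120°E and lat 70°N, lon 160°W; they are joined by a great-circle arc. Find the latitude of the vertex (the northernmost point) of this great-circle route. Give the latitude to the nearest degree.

The great circle lies in the plane with unit normal n̂ = (p₁ × p₂)/|p₁ × p₂|.
Here n̂_z ≈ +0.314; the vertex latitude is φ_max = arccos|n̂_z| ≈ 71.7°.

≈ 72°N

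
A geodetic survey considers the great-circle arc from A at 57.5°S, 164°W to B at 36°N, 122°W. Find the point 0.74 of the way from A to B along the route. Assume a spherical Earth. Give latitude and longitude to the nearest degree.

≈ 11°N, 131°W

From cos δ = sin φ₁ sin φ₂ + cos φ₁ cos φ₂ cos Δλ, the central angle is δ ≈ 1.744 rad (99.9°).
Interpolate at f = 0.74 with slerp weights a = sin((1−f)δ)/sin δ ≈ 0.445, b = sin(fδ)/sin δ ≈ 0.976.
p = a·p₁ + b·p₂ ≈ (-0.648, -0.735, 0.198); φ = arcsin(p_z) ≈ 11.44°, λ = atan2(p_y, p_x) ≈ -131.39°.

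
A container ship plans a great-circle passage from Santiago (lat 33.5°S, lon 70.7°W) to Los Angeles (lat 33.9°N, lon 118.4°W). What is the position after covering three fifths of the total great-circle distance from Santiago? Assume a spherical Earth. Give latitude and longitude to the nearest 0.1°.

Write both endpoints as unit vectors p₁, p₂ with components (cos φ cos λ, cos φ sin λ, sin φ).
The central angle between the endpoints is δ = arccos(p₁·p₂) ≈ 1.412 rad (80.9°).
Interpolate at f = 3/5 with slerp weights a = sin((1−f)δ)/sin δ ≈ 0.542, b = sin(fδ)/sin δ ≈ 0.759.
p = a·p₁ + b·p₂ ≈ (-0.150, -0.981, 0.124); φ = arcsin(p_z) ≈ 7.13°, λ = atan2(p_y, p_x) ≈ -98.71°.

≈ lat 7.1°N, lon 98.7°W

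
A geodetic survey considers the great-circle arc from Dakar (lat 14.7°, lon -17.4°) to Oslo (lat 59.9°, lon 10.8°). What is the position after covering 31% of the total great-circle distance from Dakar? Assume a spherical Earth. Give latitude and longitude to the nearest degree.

≈ lat 29°, lon -12°

From cos δ = sin φ₁ sin φ₂ + cos φ₁ cos φ₂ cos Δλ, the central angle is δ ≈ 0.867 rad (49.7°).
Interpolate at f = 0.31 with slerp weights a = sin((1−f)δ)/sin δ ≈ 0.739, b = sin(fδ)/sin δ ≈ 0.348.
p = a·p₁ + b·p₂ ≈ (0.853, -0.181, 0.489); φ = arcsin(p_z) ≈ 29.26°, λ = atan2(p_y, p_x) ≈ -11.97°.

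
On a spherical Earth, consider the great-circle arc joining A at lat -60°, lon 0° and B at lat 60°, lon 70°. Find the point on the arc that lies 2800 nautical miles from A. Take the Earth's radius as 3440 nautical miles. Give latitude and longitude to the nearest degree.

Convert each endpoint to a unit vector on the sphere (x = cos φ cos λ, y = cos φ sin λ, z = sin φ).
The central angle between the endpoints is δ = arccos(p₁·p₂) ≈ 2.298 rad (131.6°). The total great-circle distance is δ·R ≈ 2.298 × 3440 ≈ 7904 nmi, so the target fraction is f = 2800/7904 ≈ 0.354.
Interpolate at f ≈ 0.354 with slerp weights a = sin((1−f)δ)/sin δ ≈ 1.333, b = sin(fδ)/sin δ ≈ 0.973.
p = a·p₁ + b·p₂ ≈ (0.833, 0.457, -0.312); φ = arcsin(p_z) ≈ -18.18°, λ = atan2(p_y, p_x) ≈ 28.76°.

≈ lat -18°, lon 29°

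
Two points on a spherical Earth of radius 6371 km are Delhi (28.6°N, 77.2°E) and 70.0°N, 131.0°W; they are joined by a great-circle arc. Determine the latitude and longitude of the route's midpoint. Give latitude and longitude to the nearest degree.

≈ 67°N, 93°E

Write both endpoints as unit vectors p₁, p₂ with components (cos φ cos λ, cos φ sin λ, sin φ).
The central angle between the endpoints is δ = arccos(p₁·p₂) ≈ 1.385 rad (79.3°).
Interpolate at f = 1/2 with slerp weights a = sin((1−f)δ)/sin δ ≈ 0.650, b = sin(fδ)/sin δ ≈ 0.650.
p = a·p₁ + b·p₂ ≈ (-0.019, 0.388, 0.921); φ = arcsin(p_z) ≈ 67.11°, λ = atan2(p_y, p_x) ≈ 92.86°.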